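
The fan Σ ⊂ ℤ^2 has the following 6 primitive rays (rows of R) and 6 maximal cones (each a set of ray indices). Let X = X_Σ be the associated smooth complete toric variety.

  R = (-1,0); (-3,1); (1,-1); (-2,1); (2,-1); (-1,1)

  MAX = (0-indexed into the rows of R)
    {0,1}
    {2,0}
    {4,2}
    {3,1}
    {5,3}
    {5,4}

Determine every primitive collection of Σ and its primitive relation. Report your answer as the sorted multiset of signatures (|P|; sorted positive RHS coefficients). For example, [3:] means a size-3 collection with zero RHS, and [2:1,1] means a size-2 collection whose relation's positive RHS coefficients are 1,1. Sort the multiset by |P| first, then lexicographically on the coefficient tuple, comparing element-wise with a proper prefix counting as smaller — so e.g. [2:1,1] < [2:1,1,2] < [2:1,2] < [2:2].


The 9 primitive collections of Σ (r=6, n=2):

  P={2,5}:  v_{2} + v_{5} = 0 — sig = [2:]
  P={3,4}:  v_{3} + v_{4} = 0 — sig = [2:]
  P={0,3}:  v_{0} + v_{3} = v_{1} — sig = [2:1]
  P={0,4}:  v_{0} + v_{4} = v_{2} — sig = [2:1]
  P={0,5}:  v_{0} + v_{5} = v_{3} — sig = [2:1]
  P={1,4}:  v_{1} + v_{4} = v_{0} — sig = [2:1]
  P={2,3}:  v_{2} + v_{3} = v_{0} — sig = [2:1]
  P={1,2}:  v_{1} + v_{2} = 2·v_{0} — sig = [2:2]
  P={1,5}:  v_{1} + v_{5} = 2·v_{3} — sig = [2:2]

Hence PRS(X_Σ) =
{ [2:] ×2,  [2:1] ×5,  [2:2] ×2 }


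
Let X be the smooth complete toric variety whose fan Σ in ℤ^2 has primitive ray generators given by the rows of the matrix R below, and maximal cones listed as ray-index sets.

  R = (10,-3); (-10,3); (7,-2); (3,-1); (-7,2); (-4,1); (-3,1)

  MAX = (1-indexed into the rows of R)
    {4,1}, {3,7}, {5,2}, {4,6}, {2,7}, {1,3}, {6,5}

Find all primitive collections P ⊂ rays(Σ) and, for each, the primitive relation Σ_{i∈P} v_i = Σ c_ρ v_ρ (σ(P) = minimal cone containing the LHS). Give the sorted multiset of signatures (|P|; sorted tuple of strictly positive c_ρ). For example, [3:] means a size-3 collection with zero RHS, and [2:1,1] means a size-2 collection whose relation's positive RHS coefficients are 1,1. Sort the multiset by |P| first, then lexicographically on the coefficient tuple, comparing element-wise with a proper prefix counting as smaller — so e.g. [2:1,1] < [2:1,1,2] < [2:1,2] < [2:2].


Σ has 14 primitive collections:

  {1,2}:  v_{1} + v_{2} = 0  ⇒ sig = [2:]
  {3,5}:  v_{3} + v_{5} = 0  ⇒ sig = [2:]
  {4,7}:  v_{4} + v_{7} = 0  ⇒ sig = [2:]
  {1,5}:  v_{1} + v_{5} = v_{4}  ⇒ sig = [2:1]
  {1,7}:  v_{1} + v_{7} = v_{3}  ⇒ sig = [2:1]
  {2,3}:  v_{2} + v_{3} = v_{7}  ⇒ sig = [2:1]
  {2,4}:  v_{2} + v_{4} = v_{5}  ⇒ sig = [2:1]
  {3,4}:  v_{3} + v_{4} = v_{1}  ⇒ sig = [2:1]
  {3,6}:  v_{3} + v_{6} = v_{4}  ⇒ sig = [2:1]
  {4,5}:  v_{4} + v_{5} = v_{6}  ⇒ sig = [2:1]
  {5,7}:  v_{5} + v_{7} = v_{2}  ⇒ sig = [2:1]
  {6,7}:  v_{6} + v_{7} = v_{5}  ⇒ sig = [2:1]
  {1,6}:  v_{1} + v_{6} = 2·v_{4}  ⇒ sig = [2:2]
  {2,6}:  v_{2} + v_{6} = 2·v_{5}  ⇒ sig = [2:2]

so the primitive-relation signature multiset is
{ [2:] ×3,  [2:1] ×9,  [2:2] ×2 }


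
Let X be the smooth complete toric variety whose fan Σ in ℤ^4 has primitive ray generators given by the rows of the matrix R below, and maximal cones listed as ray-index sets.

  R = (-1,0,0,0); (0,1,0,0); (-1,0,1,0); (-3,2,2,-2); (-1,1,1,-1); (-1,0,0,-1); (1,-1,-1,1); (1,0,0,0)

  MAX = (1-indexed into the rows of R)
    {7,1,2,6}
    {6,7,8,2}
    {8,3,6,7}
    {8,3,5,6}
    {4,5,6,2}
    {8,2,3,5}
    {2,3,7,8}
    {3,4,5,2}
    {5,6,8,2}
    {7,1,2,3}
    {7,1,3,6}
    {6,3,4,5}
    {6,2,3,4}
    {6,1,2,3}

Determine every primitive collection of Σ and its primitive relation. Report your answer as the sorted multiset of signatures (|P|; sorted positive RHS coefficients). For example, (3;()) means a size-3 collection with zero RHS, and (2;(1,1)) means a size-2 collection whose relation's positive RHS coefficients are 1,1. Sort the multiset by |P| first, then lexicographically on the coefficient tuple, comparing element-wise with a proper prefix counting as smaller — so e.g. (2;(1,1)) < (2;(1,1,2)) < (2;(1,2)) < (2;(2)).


Primitive collections (9):

  P={1,8}:  v_{1} + v_{8} = 0  →  sig = (2;())
  P={5,7}:  v_{5} + v_{7} = 0  →  sig = (2;())
  P={1,5}:  v_{1} + v_{5} = v_{2} + v_{3} + v_{6}  →  sig = (2;(1,1,1))
  P={4,7}:  v_{4} + v_{7} = v_{2} + v_{3} + v_{6}  →  sig = (2;(1,1,1))
  P={4,8}:  v_{4} + v_{8} = 2·v_{5}  →  sig = (2;(2))
  P={1,4}:  v_{1} + v_{4} = 2·v_{2} + 2·v_{3} + 2·v_{6}  →  sig = (2;(2,2,2))
  P={2,3,5,6}:  v_{2} + v_{3} + v_{5} + v_{6} = v_{4}  →  sig = (4;(1))
  P={2,3,6,7}:  v_{2} + v_{3} + v_{6} + v_{7} = v_{1}  →  sig = (4;(1))
  P={2,3,6,8}:  v_{2} + v_{3} + v_{6} + v_{8} = v_{5}  →  sig = (4;(1))

Sorted signature multiset PRS(X):
    (2;())
    (2;())
    (2;(1,1,1))
    (2;(1,1,1))
    (2;(2))
    (2;(2,2,2))
    (4;(1))
    (4;(1))
    (4;(1))


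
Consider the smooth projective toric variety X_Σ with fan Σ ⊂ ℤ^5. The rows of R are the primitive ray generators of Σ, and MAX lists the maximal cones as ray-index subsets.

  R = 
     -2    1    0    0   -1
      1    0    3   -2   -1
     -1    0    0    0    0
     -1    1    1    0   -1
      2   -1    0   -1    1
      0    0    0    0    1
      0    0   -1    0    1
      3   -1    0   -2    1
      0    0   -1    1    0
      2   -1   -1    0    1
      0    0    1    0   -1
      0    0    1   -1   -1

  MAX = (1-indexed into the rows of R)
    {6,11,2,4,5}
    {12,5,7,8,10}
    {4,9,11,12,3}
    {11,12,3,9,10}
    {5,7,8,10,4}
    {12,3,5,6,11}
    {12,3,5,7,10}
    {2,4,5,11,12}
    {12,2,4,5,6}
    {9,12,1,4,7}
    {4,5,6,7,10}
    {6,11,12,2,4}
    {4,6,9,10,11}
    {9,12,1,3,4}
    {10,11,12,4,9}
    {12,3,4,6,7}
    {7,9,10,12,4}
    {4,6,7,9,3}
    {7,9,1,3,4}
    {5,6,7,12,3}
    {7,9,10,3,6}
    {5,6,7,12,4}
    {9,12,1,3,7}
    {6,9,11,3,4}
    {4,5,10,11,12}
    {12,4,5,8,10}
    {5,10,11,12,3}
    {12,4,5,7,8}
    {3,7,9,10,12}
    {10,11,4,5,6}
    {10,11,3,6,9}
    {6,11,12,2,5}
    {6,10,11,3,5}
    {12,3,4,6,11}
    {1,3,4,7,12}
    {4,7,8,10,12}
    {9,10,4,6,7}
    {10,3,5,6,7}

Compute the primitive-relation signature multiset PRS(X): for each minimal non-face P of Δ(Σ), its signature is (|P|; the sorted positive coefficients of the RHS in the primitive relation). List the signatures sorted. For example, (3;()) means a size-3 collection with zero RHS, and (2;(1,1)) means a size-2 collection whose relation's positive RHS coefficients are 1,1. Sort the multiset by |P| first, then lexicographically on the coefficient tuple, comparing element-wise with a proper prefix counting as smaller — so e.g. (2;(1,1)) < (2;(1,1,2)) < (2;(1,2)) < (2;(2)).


24 collections generate NE(X_Σ); each relation:

  P={7,11}:  v_{7} + v_{11} = 0  ⟹  sig = (2;())
  P={5,9}:  v_{5} + v_{9} = v_{10}  ⟹  sig = (2;(1))
  P={1,5}:  v_{1} + v_{5} = v_{7} + v_{12}  ⟹  sig = (2;(1,1))
  P={1,6}:  v_{1} + v_{6} = v_{3} + v_{4} + v_{7}  ⟹  sig = (2;(1,1,1))
  P={1,10}:  v_{1} + v_{10} = v_{7} + v_{9} + v_{12}  ⟹  sig = (2;(1,1,1))
  P={2,9}:  v_{2} + v_{9} = v_{4} + v_{5} + v_{11}  ⟹  sig = (2;(1,1,1))
  P={3,8}:  v_{3} + v_{8} = v_{5} + v_{7} + v_{12}  ⟹  sig = (2;(1,1,1))
  P={1,11}:  v_{1} + v_{11} = v_{3} + v_{4} + v_{9} + v_{12}  ⟹  sig = (2;(1,1,1,1))
  P={2,7}:  v_{2} + v_{7} = v_{4} + v_{5} + v_{6} + v_{12}  ⟹  sig = (2;(1,1,1,1))
  P={8,11}:  v_{8} + v_{11} = v_{4} + v_{5} + v_{10} + v_{12}  ⟹  sig = (2;(1,1,1,1))
  P={8,9}:  v_{8} + v_{9} = v_{4} + v_{7} + 2·v_{10} + v_{12}  ⟹  sig = (2;(1,1,1,2))
  P={1,2}:  v_{1} + v_{2} = v_{4} + v_{6} + 2·v_{12}  ⟹  sig = (2;(1,1,2))
  P={2,10}:  v_{2} + v_{10} = v_{4} + 2·v_{5} + v_{11}  ⟹  sig = (2;(1,1,2))
  P={6,8}:  v_{6} + v_{8} = v_{4} + 2·v_{5} + v_{7}  ⟹  sig = (2;(1,1,2))
  P={1,8}:  v_{1} + v_{8} = v_{4} + 2·v_{7} + v_{10} + 2·v_{12}  ⟹  sig = (2;(1,1,2,2))
  P={2,3}:  v_{2} + v_{3} = 2·v_{6} + v_{11} + 2·v_{12}  ⟹  sig = (2;(1,2,2))
  P={2,8}:  v_{2} + v_{8} = 2·v_{4} + 3·v_{5} + v_{12}  ⟹  sig = (2;(1,2,3))
  P={3,4,10}:  v_{3} + v_{4} + v_{10} = 0  ⟹  sig = (3;())
  P={6,9,12}:  v_{6} + v_{9} + v_{12} = 0  ⟹  sig = (3;())
  P={6,10,12}:  v_{6} + v_{10} + v_{12} = v_{5}  ⟹  sig = (3;(1))
  P={3,4,5}:  v_{3} + v_{4} + v_{5} = v_{6} + v_{12}  ⟹  sig = (3;(1,1))
  P={3,4,7,9,12}:  v_{3} + v_{4} + v_{7} + v_{9} + v_{12} = v_{1}  ⟹  sig = (5;(1))
  P={4,5,6,11,12}:  v_{4} + v_{5} + v_{6} + v_{11} + v_{12} = v_{2}  ⟹  sig = (5;(1))
  P={4,5,7,10,12}:  v_{4} + v_{5} + v_{7} + v_{10} + v_{12} = v_{8}  ⟹  sig = (5;(1))

Hence PRS(X_Σ) =
    (2;())
    (2;(1))
    (2;(1,1))
    (2;(1,1,1))
    (2;(1,1,1))
    (2;(1,1,1))
    (2;(1,1,1))
    (2;(1,1,1,1))
    (2;(1,1,1,1))
    (2;(1,1,1,1))
    (2;(1,1,1,2))
    (2;(1,1,2))
    (2;(1,1,2))
    (2;(1,1,2))
    (2;(1,1,2,2))
    (2;(1,2,2))
    (2;(1,2,3))
    (3;())
    (3;())
    (3;(1))
    (3;(1,1))
    (5;(1))
    (5;(1))
    (5;(1))


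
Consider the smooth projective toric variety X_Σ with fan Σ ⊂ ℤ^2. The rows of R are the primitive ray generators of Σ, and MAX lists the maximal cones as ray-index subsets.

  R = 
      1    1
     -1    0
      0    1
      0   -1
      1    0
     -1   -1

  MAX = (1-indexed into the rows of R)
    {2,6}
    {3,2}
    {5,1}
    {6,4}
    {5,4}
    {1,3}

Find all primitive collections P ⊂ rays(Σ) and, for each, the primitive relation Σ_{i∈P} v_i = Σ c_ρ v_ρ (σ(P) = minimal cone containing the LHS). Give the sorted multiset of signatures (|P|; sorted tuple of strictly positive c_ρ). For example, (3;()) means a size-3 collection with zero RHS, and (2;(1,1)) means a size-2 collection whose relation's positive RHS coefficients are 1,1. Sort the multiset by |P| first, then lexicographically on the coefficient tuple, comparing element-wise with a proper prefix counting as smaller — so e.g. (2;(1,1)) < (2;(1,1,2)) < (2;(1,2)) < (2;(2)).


Δ(Σ) — 6 vertices, 9 min non-faces:

  {1,6}:  v_{1} + v_{6} = 0 — sig = (2;())
  {2,5}:  v_{2} + v_{5} = 0 — sig = (2;())
  {3,4}:  v_{3} + v_{4} = 0 — sig = (2;())
  {1,2}:  v_{1} + v_{2} = v_{3} — sig = (2;(1))
  {1,4}:  v_{1} + v_{4} = v_{5} — sig = (2;(1))
  {2,4}:  v_{2} + v_{4} = v_{6} — sig = (2;(1))
  {3,5}:  v_{3} + v_{5} = v_{1} — sig = (2;(1))
  {3,6}:  v_{3} + v_{6} = v_{2} — sig = (2;(1))
  {5,6}:  v_{5} + v_{6} = v_{4} — sig = (2;(1))

Sorted signature multiset PRS(X):
    |P|=2: 9 collections, coeffs (), (), (), (1), (1), (1), (1), (1), (1)


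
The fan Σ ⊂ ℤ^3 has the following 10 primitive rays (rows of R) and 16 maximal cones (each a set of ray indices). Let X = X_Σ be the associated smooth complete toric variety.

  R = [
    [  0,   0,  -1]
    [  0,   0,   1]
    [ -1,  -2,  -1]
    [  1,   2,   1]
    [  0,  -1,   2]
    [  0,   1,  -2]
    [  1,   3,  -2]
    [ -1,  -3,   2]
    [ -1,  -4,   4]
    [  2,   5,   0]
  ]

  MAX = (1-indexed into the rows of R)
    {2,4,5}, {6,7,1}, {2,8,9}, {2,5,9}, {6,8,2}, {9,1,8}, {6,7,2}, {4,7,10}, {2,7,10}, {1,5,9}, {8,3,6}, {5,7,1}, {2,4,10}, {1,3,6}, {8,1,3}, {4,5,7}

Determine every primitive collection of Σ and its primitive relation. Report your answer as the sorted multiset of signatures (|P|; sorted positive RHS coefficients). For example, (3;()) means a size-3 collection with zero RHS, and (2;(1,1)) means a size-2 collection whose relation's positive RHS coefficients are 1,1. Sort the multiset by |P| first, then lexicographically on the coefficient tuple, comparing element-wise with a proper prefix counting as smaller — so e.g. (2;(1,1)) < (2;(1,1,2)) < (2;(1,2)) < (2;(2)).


Δ(Σ) — 10 vertices, 24 min non-faces:

  {1,2}:  v_{1} + v_{2} = 0  so sig = (2;())
  {3,4}:  v_{3} + v_{4} = 0  so sig = (2;())
  {5,6}:  v_{5} + v_{6} = 0  so sig = (2;())
  {7,8}:  v_{7} + v_{8} = 0  so sig = (2;())
  {5,8}:  v_{5} + v_{8} = v_{9}  so sig = (2;(1))
  {6,9}:  v_{6} + v_{9} = v_{8}  so sig = (2;(1))
  {7,9}:  v_{7} + v_{9} = v_{5}  so sig = (2;(1))
  {1,4}:  v_{1} + v_{4} = v_{5} + v_{7}  so sig = (2;(1,1))
  {1,10}:  v_{1} + v_{10} = v_{4} + v_{7}  so sig = (2;(1,1))
  {2,3}:  v_{2} + v_{3} = v_{6} + v_{8}  so sig = (2;(1,1))
  {3,5}:  v_{3} + v_{5} = v_{1} + v_{8}  so sig = (2;(1,1))
  {3,7}:  v_{3} + v_{7} = v_{1} + v_{6}  so sig = (2;(1,1))
  {3,10}:  v_{3} + v_{10} = v_{2} + v_{7}  so sig = (2;(1,1))
  {4,6}:  v_{4} + v_{6} = v_{2} + v_{7}  so sig = (2;(1,1))
  {4,8}:  v_{4} + v_{8} = v_{2} + v_{5}  so sig = (2;(1,1))
  {8,10}:  v_{8} + v_{10} = v_{2} + v_{4}  so sig = (2;(1,1))
  {9,10}:  v_{9} + v_{10} = v_{2} + v_{4} + v_{5}  so sig = (2;(1,1,1))
  {3,9}:  v_{3} + v_{9} = v_{1} + 2·v_{8}  so sig = (2;(1,2))
  {4,9}:  v_{4} + v_{9} = v_{2} + 2·v_{5}  so sig = (2;(1,2))
  {5,10}:  v_{5} + v_{10} = 2·v_{4}  so sig = (2;(2))
  {6,10}:  v_{6} + v_{10} = 2·v_{2} + 2·v_{7}  so sig = (2;(2,2))
  {1,6,8}:  v_{1} + v_{6} + v_{8} = v_{3}  so sig = (3;(1))
  {2,4,7}:  v_{2} + v_{4} + v_{7} = v_{10}  so sig = (3;(1))
  {2,5,7}:  v_{2} + v_{5} + v_{7} = v_{4}  so sig = (3;(1))

Hence PRS(X_Σ) =
    |P|=2: 21 collections, coeffs (), (), (), (), (1), (1), (1), (1,1), (1,1), (1,1), (1,1), (1,1), (1,1), (1,1), (1,1), (1,1), (1,1,1), (1,2), (1,2), (2), (2,2)
    |P|=3: 3 collections, coeffs (1), (1), (1)


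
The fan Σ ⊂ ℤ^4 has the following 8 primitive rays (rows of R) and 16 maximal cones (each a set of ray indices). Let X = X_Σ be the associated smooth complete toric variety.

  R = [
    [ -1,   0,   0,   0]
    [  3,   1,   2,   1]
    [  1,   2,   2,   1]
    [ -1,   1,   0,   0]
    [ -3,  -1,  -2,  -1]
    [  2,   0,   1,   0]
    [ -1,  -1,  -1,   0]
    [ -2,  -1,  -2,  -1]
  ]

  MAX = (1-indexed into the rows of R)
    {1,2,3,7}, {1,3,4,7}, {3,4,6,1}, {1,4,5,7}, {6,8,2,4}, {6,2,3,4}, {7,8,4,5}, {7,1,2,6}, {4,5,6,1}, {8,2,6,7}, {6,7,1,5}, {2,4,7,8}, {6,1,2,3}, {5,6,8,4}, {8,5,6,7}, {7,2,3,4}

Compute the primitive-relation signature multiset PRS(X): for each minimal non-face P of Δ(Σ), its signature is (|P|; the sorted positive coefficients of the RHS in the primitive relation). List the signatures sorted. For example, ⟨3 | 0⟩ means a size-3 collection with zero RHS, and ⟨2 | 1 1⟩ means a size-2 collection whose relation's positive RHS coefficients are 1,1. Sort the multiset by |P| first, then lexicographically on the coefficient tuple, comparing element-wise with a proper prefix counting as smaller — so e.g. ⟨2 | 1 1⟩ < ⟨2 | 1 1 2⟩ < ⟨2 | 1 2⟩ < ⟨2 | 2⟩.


The 7 primitive collections of Σ (r=8, n=4):

  {2,5}:  v_{2} + v_{5} = 0  →  sig = ⟨2 | 0⟩
  {1,8}:  v_{1} + v_{8} = v_{5}  →  sig = ⟨2 | 1⟩
  {3,8}:  v_{3} + v_{8} = v_{4}  →  sig = ⟨2 | 1⟩
  {3,5}:  v_{3} + v_{5} = v_{1} + v_{4}  →  sig = ⟨2 | 1 1⟩
  {4,6,7}:  v_{4} + v_{6} + v_{7} = 0  →  sig = ⟨3 | 0⟩
  {1,2,4}:  v_{1} + v_{2} + v_{4} = v_{3}  →  sig = ⟨3 | 1⟩
  {3,6,7}:  v_{3} + v_{6} + v_{7} = v_{1} + v_{2}  →  sig = ⟨3 | 1 1⟩

Hence PRS(X_Σ) =
    ⟨2 | 0⟩
    ⟨2 | 1⟩
    ⟨2 | 1⟩
    ⟨2 | 1 1⟩
    ⟨3 | 0⟩
    ⟨3 | 1⟩
    ⟨3 | 1 1⟩


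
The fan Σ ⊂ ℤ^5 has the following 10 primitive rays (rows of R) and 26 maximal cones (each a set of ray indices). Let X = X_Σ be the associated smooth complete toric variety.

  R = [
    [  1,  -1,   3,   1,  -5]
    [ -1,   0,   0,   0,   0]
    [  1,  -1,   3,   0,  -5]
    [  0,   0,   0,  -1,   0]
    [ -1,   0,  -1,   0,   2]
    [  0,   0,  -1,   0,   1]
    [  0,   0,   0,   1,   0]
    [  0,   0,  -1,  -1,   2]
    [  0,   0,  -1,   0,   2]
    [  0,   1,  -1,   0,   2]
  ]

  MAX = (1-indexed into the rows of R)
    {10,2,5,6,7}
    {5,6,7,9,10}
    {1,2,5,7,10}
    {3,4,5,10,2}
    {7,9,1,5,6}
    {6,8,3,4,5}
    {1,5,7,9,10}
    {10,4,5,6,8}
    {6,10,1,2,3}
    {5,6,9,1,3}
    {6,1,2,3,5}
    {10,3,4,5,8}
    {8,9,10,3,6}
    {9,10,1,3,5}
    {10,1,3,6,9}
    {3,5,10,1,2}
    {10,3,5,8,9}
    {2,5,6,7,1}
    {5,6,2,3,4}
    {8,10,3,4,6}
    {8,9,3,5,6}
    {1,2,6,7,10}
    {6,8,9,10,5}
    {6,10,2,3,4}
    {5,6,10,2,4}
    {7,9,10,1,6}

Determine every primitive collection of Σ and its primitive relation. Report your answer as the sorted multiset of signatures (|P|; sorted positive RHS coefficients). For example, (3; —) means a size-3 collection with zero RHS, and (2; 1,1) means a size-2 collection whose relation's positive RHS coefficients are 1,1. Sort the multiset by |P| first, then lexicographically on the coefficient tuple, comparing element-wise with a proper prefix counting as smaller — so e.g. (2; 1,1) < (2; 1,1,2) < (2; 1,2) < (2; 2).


Primitive collections (10):

  P={4,7}:  v_{4} + v_{7} = 0  ⟹  sig = (2; —)
  P={1,4}:  v_{1} + v_{4} = v_{3}  ⟹  sig = (2; 1)
  P={2,9}:  v_{2} + v_{9} = v_{5}  ⟹  sig = (2; 1)
  P={3,7}:  v_{3} + v_{7} = v_{1}  ⟹  sig = (2; 1)
  P={4,9}:  v_{4} + v_{9} = v_{8}  ⟹  sig = (2; 1)
  P={7,8}:  v_{7} + v_{8} = v_{9}  ⟹  sig = (2; 1)
  P={1,8}:  v_{1} + v_{8} = v_{3} + v_{9}  ⟹  sig = (2; 1,1)
  P={2,8}:  v_{2} + v_{8} = v_{4} + v_{5}  ⟹  sig = (2; 1,1)
  P={3,5,6,10}:  v_{3} + v_{5} + v_{6} + v_{10} = 0  ⟹  sig = (4; —)
  P={1,5,6,10}:  v_{1} + v_{5} + v_{6} + v_{10} = v_{7}  ⟹  sig = (4; 1)

Sorted signature multiset PRS(X):
{ (2; —),  (2; 1) ×5,  (2; 1,1) ×2,  (4; —),  (4; 1) }


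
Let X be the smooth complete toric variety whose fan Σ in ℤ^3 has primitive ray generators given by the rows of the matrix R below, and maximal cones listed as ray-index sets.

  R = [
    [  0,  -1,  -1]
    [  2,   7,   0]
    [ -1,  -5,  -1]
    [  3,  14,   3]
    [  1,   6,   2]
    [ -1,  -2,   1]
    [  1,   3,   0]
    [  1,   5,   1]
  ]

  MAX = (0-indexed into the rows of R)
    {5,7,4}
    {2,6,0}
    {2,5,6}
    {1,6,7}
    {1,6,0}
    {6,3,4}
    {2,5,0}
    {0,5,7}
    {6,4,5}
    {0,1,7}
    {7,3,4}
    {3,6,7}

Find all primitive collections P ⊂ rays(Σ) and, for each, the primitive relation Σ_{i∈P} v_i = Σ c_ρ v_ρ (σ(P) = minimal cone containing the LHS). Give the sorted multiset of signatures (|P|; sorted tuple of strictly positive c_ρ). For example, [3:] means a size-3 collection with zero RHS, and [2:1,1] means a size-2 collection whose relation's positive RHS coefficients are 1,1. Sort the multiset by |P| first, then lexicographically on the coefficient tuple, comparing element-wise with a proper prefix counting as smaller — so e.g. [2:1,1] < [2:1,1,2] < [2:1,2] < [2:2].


Primitive collections (14):

  {2,7}:  v_{2} + v_{7} = 0  →  sig = [2:]
  {0,4}:  v_{0} + v_{4} = v_{7}  →  sig = [2:1]
  {1,5}:  v_{1} + v_{5} = v_{7}  →  sig = [2:1]
  {1,2}:  v_{1} + v_{2} = v_{0} + v_{6}  →  sig = [2:1,1]
  {2,3}:  v_{2} + v_{3} = v_{4} + v_{6}  →  sig = [2:1,1]
  {2,4}:  v_{2} + v_{4} = v_{5} + v_{6}  →  sig = [2:1,1]
  {0,3}:  v_{0} + v_{3} = v_{6} + 2·v_{7}  →  sig = [2:1,2]
  {1,4}:  v_{1} + v_{4} = v_{6} + 2·v_{7}  →  sig = [2:1,2]
  {3,5}:  v_{3} + v_{5} = 2·v_{4}  →  sig = [2:2]
  {1,3}:  v_{1} + v_{3} = 2·v_{6} + 3·v_{7}  →  sig = [2:2,3]
  {0,5,6}:  v_{0} + v_{5} + v_{6} = 0  →  sig = [3:]
  {0,6,7}:  v_{0} + v_{6} + v_{7} = v_{1}  →  sig = [3:1]
  {4,6,7}:  v_{4} + v_{6} + v_{7} = v_{3}  →  sig = [3:1]
  {5,6,7}:  v_{5} + v_{6} + v_{7} = v_{4}  →  sig = [3:1]

so the primitive-relation signature multiset is
    [2:]
    [2:1]
    [2:1]
    [2:1,1]
    [2:1,1]
    [2:1,1]
    [2:1,2]
    [2:1,2]
    [2:2]
    [2:2,3]
    [3:]
    [3:1]
    [3:1]
    [3:1]


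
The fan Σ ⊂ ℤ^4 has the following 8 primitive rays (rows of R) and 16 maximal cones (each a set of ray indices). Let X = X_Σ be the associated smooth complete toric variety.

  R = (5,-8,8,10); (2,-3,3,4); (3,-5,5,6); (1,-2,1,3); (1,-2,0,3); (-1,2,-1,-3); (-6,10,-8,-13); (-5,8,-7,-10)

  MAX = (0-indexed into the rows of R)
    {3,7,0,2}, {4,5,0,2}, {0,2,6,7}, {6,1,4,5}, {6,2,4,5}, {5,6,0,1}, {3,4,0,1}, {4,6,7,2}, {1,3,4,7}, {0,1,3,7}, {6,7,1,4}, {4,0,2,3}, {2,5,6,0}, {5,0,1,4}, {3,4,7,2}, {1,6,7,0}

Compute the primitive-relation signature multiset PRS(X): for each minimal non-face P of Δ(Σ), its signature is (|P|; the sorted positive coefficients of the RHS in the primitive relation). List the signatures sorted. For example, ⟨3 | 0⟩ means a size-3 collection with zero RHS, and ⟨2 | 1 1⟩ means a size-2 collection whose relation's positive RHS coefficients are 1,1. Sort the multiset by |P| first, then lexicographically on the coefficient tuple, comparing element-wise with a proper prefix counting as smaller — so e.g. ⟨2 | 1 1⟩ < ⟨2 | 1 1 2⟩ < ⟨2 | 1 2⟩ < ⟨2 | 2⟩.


The 6 primitive collections of Σ (r=8, n=4):

  P={3,5}:  v_{3} + v_{5} = 0  →  sig = ⟨2 | 0⟩
  P={1,2}:  v_{1} + v_{2} = v_{0}  →  sig = ⟨2 | 1⟩
  P={3,6}:  v_{3} + v_{6} = v_{7}  →  sig = ⟨2 | 1⟩
  P={5,7}:  v_{5} + v_{7} = v_{6}  →  sig = ⟨2 | 1⟩
  P={0,4,6}:  v_{0} + v_{4} + v_{6} = 0  →  sig = ⟨3 | 0⟩
  P={0,4,7}:  v_{0} + v_{4} + v_{7} = v_{3}  →  sig = ⟨3 | 1⟩

Signatures (|P|; sorted positive RHS coefficients), sorted:
{ ⟨2 | 0⟩,  ⟨2 | 1⟩ ×3,  ⟨3 | 0⟩,  ⟨3 | 1⟩ }


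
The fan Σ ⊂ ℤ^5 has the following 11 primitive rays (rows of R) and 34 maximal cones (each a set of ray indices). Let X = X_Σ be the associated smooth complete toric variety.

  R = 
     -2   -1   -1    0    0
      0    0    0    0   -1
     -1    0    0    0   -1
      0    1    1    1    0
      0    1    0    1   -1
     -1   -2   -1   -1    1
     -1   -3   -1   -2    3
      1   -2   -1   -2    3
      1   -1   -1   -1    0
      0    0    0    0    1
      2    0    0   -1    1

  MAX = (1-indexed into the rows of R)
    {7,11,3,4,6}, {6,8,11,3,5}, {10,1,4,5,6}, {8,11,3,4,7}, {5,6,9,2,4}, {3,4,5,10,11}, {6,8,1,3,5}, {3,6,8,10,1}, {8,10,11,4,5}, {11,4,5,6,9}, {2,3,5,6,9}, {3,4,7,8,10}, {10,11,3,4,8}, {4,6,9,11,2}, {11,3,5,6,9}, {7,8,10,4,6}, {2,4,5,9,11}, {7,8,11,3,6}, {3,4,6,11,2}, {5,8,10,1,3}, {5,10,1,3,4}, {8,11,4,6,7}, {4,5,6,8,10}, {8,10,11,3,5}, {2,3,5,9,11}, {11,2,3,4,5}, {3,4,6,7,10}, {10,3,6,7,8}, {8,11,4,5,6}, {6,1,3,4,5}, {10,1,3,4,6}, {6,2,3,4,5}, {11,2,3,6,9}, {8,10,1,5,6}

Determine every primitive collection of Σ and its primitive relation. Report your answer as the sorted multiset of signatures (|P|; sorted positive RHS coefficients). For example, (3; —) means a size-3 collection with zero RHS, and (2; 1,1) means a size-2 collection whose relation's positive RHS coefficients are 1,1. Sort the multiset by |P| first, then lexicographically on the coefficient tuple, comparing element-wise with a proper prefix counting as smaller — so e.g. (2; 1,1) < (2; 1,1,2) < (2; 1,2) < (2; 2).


Minimal non-faces — 20 found among 11 rays, 34 max cones:

  P = {2,10}:  v_{2} + v_{10} = 0  ⇒ sig = (2; —)
  P = {2,8}:  v_{2} + v_{8} = v_{6} + v_{11}  ⇒ sig = (2; 1,1)
  P = {5,7}:  v_{5} + v_{7} = v_{6} + v_{10}  ⇒ sig = (2; 1,1)
  P = {1,2}:  v_{1} + v_{2} = v_{3} + v_{5} + v_{6}  ⇒ sig = (2; 1,1,1)
  P = {1,11}:  v_{1} + v_{11} = v_{3} + v_{5} + v_{8}  ⇒ sig = (2; 1,1,1)
  P = {9,10}:  v_{9} + v_{10} = v_{5} + v_{6} + v_{11}  ⇒ sig = (2; 1,1,1)
  P = {2,7}:  v_{2} + v_{7} = v_{3} + v_{4} + 2·v_{6} + v_{11}  ⇒ sig = (2; 1,1,1,2)
  P = {1,9}:  v_{1} + v_{9} = v_{3} + 2·v_{5} + 2·v_{6} + v_{11}  ⇒ sig = (2; 1,1,2,2)
  P = {7,9}:  v_{7} + v_{9} = 2·v_{6} + v_{11}  ⇒ sig = (2; 1,2)
  P = {1,7}:  v_{1} + v_{7} = v_{3} + 2·v_{6} + 2·v_{10}  ⇒ sig = (2; 1,2,2)
  P = {8,9}:  v_{8} + v_{9} = v_{5} + 2·v_{6} + 2·v_{11}  ⇒ sig = (2; 1,2,2)
  P = {3,4,9}:  v_{3} + v_{4} + v_{9} = v_{2}  ⇒ sig = (3; 1)
  P = {6,10,11}:  v_{6} + v_{10} + v_{11} = v_{8}  ⇒ sig = (3; 1)
  P = {7,10,11}:  v_{7} + v_{10} + v_{11} = v_{3} + v_{4} + 2·v_{8}  ⇒ sig = (3; 1,1,2)
  P = {1,4,8}:  v_{1} + v_{4} + v_{8} = v_{6} + 2·v_{10}  ⇒ sig = (3; 1,2)
  P = {2,5,6,11}:  v_{2} + v_{5} + v_{6} + v_{11} = v_{9}  ⇒ sig = (4; 1)
  P = {3,4,5,8}:  v_{3} + v_{4} + v_{5} + v_{8} = v_{10}  ⇒ sig = (4; 1)
  P = {3,4,6,8}:  v_{3} + v_{4} + v_{6} + v_{8} = v_{7}  ⇒ sig = (4; 1)
  P = {3,5,6,10}:  v_{3} + v_{5} + v_{6} + v_{10} = v_{1}  ⇒ sig = (4; 1)
  P = {3,4,5,6,11}:  v_{3} + v_{4} + v_{5} + v_{6} + v_{11} = 0  ⇒ sig = (5; —)

so the primitive-relation signature multiset is
{ (2; —),  (2; 1,1) ×2,  (2; 1,1,1) ×3,  (2; 1,1,1,2),  (2; 1,1,2,2),  (2; 1,2),  (2; 1,2,2) ×2,  (3; 1) ×2,  (3; 1,1,2),  (3; 1,2),  (4; 1) ×4,  (5; —) }


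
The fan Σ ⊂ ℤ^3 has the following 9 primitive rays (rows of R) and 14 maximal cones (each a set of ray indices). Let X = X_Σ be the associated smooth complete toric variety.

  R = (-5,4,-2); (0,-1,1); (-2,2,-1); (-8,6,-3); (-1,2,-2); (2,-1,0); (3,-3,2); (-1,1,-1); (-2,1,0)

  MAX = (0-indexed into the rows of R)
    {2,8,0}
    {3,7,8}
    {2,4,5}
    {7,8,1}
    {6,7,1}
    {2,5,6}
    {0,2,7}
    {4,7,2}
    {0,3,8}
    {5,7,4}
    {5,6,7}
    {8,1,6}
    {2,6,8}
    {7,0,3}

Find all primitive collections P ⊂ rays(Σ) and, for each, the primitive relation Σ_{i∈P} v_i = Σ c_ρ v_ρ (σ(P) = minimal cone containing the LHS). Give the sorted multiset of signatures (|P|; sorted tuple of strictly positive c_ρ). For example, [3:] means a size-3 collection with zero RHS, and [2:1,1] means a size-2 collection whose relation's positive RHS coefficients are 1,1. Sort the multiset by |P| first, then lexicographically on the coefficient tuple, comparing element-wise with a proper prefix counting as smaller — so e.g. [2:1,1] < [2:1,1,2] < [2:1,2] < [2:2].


Minimal non-faces — 20 found among 9 rays, 14 max cones:

  {5,8}:  v_{5} + v_{8} = 0  ⇒ sig = [2:]
  {0,6}:  v_{0} + v_{6} = v_{8}  ⇒ sig = [2:1]
  {1,2}:  v_{1} + v_{2} = v_{8}  ⇒ sig = [2:1]
  {1,4}:  v_{1} + v_{4} = v_{7}  ⇒ sig = [2:1]
  {4,6}:  v_{4} + v_{6} = v_{5}  ⇒ sig = [2:1]
  {0,5}:  v_{0} + v_{5} = v_{2} + v_{7}  ⇒ sig = [2:1,1]
  {1,5}:  v_{1} + v_{5} = v_{6} + v_{7}  ⇒ sig = [2:1,1]
  {3,5}:  v_{3} + v_{5} = v_{0} + v_{7}  ⇒ sig = [2:1,1]
  {4,8}:  v_{4} + v_{8} = v_{2} + v_{7}  ⇒ sig = [2:1,1]
  {3,4}:  v_{3} + v_{4} = v_{0} + v_{2} + 2·v_{7}  ⇒ sig = [2:1,1,2]
  {0,1}:  v_{0} + v_{1} = v_{7} + 2·v_{8}  ⇒ sig = [2:1,2]
  {3,6}:  v_{3} + v_{6} = v_{7} + 2·v_{8}  ⇒ sig = [2:1,2]
  {2,3}:  v_{2} + v_{3} = 2·v_{0}  ⇒ sig = [2:2]
  {0,4}:  v_{0} + v_{4} = 2·v_{2} + 2·v_{7}  ⇒ sig = [2:2,2]
  {1,3}:  v_{1} + v_{3} = 2·v_{7} + 3·v_{8}  ⇒ sig = [2:2,3]
  {2,6,7}:  v_{2} + v_{6} + v_{7} = 0  ⇒ sig = [3:]
  {0,7,8}:  v_{0} + v_{7} + v_{8} = v_{3}  ⇒ sig = [3:1]
  {2,5,7}:  v_{2} + v_{5} + v_{7} = v_{4}  ⇒ sig = [3:1]
  {2,7,8}:  v_{2} + v_{7} + v_{8} = v_{0}  ⇒ sig = [3:1]
  {6,7,8}:  v_{6} + v_{7} + v_{8} = v_{1}  ⇒ sig = [3:1]

so the primitive-relation signature multiset is
    |P|=2: 15 collections, coeffs (), (1), (1), (1), (1), (1,1), (1,1), (1,1), (1,1), (1,1,2), (1,2), (1,2), (2), (2,2), (2,3)
    |P|=3: 5 collections, coeffs (), (1), (1), (1), (1)


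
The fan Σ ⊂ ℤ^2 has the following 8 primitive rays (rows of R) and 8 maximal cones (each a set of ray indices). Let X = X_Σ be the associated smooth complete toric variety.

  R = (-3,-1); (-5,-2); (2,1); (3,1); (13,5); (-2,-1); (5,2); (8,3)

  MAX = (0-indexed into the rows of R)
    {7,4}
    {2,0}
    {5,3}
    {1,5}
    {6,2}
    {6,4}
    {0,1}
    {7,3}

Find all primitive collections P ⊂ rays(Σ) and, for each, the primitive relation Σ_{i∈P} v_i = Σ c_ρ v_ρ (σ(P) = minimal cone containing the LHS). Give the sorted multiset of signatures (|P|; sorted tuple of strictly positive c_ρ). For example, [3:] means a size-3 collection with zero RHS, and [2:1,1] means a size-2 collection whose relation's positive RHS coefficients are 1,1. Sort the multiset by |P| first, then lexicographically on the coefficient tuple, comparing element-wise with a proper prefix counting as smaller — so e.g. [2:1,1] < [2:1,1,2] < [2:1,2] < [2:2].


|primitive collections| = 20. Relations:

  P={0,3}:  v_{0} + v_{3} = 0  ⟹  sig = [2:]
  P={1,6}:  v_{1} + v_{6} = 0  ⟹  sig = [2:]
  P={2,5}:  v_{2} + v_{5} = 0  ⟹  sig = [2:]
  P={0,5}:  v_{0} + v_{5} = v_{1}  ⟹  sig = [2:1]
  P={0,6}:  v_{0} + v_{6} = v_{2}  ⟹  sig = [2:1]
  P={0,7}:  v_{0} + v_{7} = v_{6}  ⟹  sig = [2:1]
  P={1,2}:  v_{1} + v_{2} = v_{0}  ⟹  sig = [2:1]
  P={1,3}:  v_{1} + v_{3} = v_{5}  ⟹  sig = [2:1]
  P={1,4}:  v_{1} + v_{4} = v_{7}  ⟹  sig = [2:1]
  P={1,7}:  v_{1} + v_{7} = v_{3}  ⟹  sig = [2:1]
  P={2,3}:  v_{2} + v_{3} = v_{6}  ⟹  sig = [2:1]
  P={3,6}:  v_{3} + v_{6} = v_{7}  ⟹  sig = [2:1]
  P={5,6}:  v_{5} + v_{6} = v_{3}  ⟹  sig = [2:1]
  P={6,7}:  v_{6} + v_{7} = v_{4}  ⟹  sig = [2:1]
  P={4,5}:  v_{4} + v_{5} = v_{3} + v_{7}  ⟹  sig = [2:1,1]
  P={0,4}:  v_{0} + v_{4} = 2·v_{6}  ⟹  sig = [2:2]
  P={2,7}:  v_{2} + v_{7} = 2·v_{6}  ⟹  sig = [2:2]
  P={3,4}:  v_{3} + v_{4} = 2·v_{7}  ⟹  sig = [2:2]
  P={5,7}:  v_{5} + v_{7} = 2·v_{3}  ⟹  sig = [2:2]
  P={2,4}:  v_{2} + v_{4} = 3·v_{6}  ⟹  sig = [2:3]

Hence PRS(X_Σ) =
    |P|=2: 20 collections, coeffs (), (), (), (1), (1), (1), (1), (1), (1), (1), (1), (1), (1), (1), (1,1), (2), (2), (2), (2), (3)


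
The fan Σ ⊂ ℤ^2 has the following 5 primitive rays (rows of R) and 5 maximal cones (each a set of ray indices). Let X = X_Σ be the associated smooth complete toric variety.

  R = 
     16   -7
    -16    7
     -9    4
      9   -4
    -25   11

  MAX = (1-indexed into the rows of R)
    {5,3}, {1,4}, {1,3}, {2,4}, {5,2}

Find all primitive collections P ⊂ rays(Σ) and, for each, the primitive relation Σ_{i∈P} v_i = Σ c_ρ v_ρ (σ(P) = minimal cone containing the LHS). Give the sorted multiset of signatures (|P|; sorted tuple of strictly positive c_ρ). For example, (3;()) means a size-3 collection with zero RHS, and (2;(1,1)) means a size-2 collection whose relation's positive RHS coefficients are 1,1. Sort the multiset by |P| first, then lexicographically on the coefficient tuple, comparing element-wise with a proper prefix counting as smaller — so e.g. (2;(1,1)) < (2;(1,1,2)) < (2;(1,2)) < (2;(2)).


The 5 primitive collections of Σ (r=5, n=2):

  {1,2}:  v_{1} + v_{2} = 0 — sig = (2;())
  {3,4}:  v_{3} + v_{4} = 0 — sig = (2;())
  {1,5}:  v_{1} + v_{5} = v_{3} — sig = (2;(1))
  {2,3}:  v_{2} + v_{3} = v_{5} — sig = (2;(1))
  {4,5}:  v_{4} + v_{5} = v_{2} — sig = (2;(1))

Sorted signature multiset PRS(X):
    |P|=2: 5 collections, coeffs (), (), (1), (1), (1)


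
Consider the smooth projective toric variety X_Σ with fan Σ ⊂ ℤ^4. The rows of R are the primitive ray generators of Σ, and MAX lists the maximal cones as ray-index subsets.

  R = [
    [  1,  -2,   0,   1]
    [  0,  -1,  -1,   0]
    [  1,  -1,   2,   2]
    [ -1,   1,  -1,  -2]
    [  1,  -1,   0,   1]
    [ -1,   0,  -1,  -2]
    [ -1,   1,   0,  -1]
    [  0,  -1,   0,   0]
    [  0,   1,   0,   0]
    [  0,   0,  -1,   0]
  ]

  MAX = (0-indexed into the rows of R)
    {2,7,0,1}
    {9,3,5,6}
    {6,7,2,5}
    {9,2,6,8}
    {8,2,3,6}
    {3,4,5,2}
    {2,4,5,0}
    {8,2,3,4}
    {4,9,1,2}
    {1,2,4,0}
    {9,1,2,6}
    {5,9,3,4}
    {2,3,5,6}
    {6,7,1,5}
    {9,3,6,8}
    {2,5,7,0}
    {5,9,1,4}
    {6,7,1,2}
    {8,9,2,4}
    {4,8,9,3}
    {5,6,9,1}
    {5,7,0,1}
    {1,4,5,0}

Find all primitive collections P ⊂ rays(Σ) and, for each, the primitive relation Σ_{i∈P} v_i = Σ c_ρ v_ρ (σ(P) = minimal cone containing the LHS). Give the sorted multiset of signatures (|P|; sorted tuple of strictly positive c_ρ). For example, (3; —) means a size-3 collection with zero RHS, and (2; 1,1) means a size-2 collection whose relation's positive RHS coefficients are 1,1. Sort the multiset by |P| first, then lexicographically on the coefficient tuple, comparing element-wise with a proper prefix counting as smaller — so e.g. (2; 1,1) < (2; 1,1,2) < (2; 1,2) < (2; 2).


The 15 primitive collections of Σ (r=10, n=4):

  P={4,6}:  v_{4} + v_{6} = 0  ⟹  sig = (2; —)
  P={7,8}:  v_{7} + v_{8} = 0  ⟹  sig = (2; —)
  P={0,6}:  v_{0} + v_{6} = v_{7}  ⟹  sig = (2; 1)
  P={0,8}:  v_{0} + v_{8} = v_{4}  ⟹  sig = (2; 1)
  P={1,8}:  v_{1} + v_{8} = v_{9}  ⟹  sig = (2; 1)
  P={3,7}:  v_{3} + v_{7} = v_{5}  ⟹  sig = (2; 1)
  P={4,7}:  v_{4} + v_{7} = v_{0}  ⟹  sig = (2; 1)
  P={5,8}:  v_{5} + v_{8} = v_{3}  ⟹  sig = (2; 1)
  P={7,9}:  v_{7} + v_{9} = v_{1}  ⟹  sig = (2; 1)
  P={0,3}:  v_{0} + v_{3} = v_{4} + v_{5}  ⟹  sig = (2; 1,1)
  P={0,9}:  v_{0} + v_{9} = v_{1} + v_{4}  ⟹  sig = (2; 1,1)
  P={1,3}:  v_{1} + v_{3} = v_{5} + v_{9}  ⟹  sig = (2; 1,1)
  P={2,3,9}:  v_{2} + v_{3} + v_{9} = 0  ⟹  sig = (3; —)
  P={2,5,9}:  v_{2} + v_{5} + v_{9} = v_{7}  ⟹  sig = (3; 1)
  P={1,2,5}:  v_{1} + v_{2} + v_{5} = 2·v_{7}  ⟹  sig = (3; 2)

Hence PRS(X_Σ) =
    (2; —)
    (2; —)
    (2; 1)
    (2; 1)
    (2; 1)
    (2; 1)
    (2; 1)
    (2; 1)
    (2; 1)
    (2; 1,1)
    (2; 1,1)
    (2; 1,1)
    (3; —)
    (3; 1)
    (3; 2)


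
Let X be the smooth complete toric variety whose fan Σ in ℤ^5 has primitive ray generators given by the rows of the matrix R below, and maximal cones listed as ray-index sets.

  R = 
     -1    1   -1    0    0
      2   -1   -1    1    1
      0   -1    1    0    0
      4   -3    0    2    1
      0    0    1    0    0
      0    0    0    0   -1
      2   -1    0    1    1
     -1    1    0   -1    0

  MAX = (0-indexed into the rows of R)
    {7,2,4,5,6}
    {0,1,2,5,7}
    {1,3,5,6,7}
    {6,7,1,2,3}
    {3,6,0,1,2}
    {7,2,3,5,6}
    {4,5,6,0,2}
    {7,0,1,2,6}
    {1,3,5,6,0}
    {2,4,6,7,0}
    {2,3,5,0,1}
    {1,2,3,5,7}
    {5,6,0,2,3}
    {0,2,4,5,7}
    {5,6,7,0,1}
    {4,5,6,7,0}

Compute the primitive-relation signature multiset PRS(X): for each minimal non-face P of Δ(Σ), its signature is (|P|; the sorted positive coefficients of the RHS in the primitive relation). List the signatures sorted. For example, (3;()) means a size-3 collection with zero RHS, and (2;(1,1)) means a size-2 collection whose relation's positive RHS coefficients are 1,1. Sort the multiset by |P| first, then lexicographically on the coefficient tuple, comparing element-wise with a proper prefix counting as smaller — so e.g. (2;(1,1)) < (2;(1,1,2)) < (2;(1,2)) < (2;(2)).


Δ(Σ) — 8 vertices, 5 min non-faces:

  P={1,4}:  v_{1} + v_{4} = v_{6}  ⇒ sig = (2;(1))
  P={3,4}:  v_{3} + v_{4} = v_{2} + v_{5} + 2·v_{6}  ⇒ sig = (2;(1,1,2))
  P={0,3,7}:  v_{0} + v_{3} + v_{7} = v_{1}  ⇒ sig = (3;(1))
  P={1,2,5,6}:  v_{1} + v_{2} + v_{5} + v_{6} = v_{3}  ⇒ sig = (4;(1))
  P={0,2,5,6,7}:  v_{0} + v_{2} + v_{5} + v_{6} + v_{7} = 0  ⇒ sig = (5;())

Hence PRS(X_Σ) =
[(2;(1)), (2;(1,1,2)), (3;(1)), (4;(1)), (5;())]


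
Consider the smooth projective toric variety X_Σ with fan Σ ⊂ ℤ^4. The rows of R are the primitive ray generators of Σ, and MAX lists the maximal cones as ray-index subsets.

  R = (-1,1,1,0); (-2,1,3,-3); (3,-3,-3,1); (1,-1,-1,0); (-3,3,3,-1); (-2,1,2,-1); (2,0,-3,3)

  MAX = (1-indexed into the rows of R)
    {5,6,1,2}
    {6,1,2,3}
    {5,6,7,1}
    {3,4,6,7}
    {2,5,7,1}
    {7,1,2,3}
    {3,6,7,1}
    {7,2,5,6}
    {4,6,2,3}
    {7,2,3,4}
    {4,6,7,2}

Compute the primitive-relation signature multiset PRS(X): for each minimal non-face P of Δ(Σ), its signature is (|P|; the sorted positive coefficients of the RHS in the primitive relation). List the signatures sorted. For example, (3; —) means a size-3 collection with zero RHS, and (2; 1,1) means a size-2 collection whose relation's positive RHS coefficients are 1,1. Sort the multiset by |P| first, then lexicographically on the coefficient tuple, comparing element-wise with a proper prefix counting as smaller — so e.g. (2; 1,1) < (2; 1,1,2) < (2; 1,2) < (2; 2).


Minimal non-faces — 5 found among 7 rays, 11 max cones:

  • {1,4}:  v_{1} + v_{4} = 0  so sig = (2; —)
  • {3,5}:  v_{3} + v_{5} = 0  so sig = (2; —)
  • {4,5}:  v_{4} + v_{5} = v_{2} + v_{6} + v_{7}  so sig = (2; 1,1,1)
  • {1,2,6,7}:  v_{1} + v_{2} + v_{6} + v_{7} = v_{5}  so sig = (4; 1)
  • {2,3,6,7}:  v_{2} + v_{3} + v_{6} + v_{7} = v_{4}  so sig = (4; 1)

so the primitive-relation signature multiset is
    (2; —)
    (2; —)
    (2; 1,1,1)
    (4; 1)
    (4; 1)


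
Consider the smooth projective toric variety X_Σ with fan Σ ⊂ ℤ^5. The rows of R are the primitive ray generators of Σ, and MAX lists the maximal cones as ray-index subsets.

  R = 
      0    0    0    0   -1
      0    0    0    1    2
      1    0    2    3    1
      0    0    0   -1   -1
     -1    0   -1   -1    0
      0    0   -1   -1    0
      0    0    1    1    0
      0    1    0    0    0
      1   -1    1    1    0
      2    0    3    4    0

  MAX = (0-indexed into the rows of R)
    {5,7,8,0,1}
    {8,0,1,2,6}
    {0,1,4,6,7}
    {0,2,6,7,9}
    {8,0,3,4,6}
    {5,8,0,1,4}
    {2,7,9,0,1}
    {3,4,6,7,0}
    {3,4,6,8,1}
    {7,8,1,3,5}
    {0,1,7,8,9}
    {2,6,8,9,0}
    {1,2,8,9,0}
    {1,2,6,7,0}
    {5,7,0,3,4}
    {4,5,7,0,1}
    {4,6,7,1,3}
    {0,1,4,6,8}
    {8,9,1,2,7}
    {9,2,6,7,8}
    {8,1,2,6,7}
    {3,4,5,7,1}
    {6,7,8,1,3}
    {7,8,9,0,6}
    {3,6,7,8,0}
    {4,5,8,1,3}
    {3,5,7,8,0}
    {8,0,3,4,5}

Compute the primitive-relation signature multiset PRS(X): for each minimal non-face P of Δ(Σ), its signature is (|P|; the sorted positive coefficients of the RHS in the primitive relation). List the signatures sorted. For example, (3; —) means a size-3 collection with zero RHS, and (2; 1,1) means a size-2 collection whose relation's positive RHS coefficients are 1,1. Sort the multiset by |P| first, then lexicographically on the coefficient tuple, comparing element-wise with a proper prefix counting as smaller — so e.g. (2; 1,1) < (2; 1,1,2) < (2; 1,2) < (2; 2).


Δ(Σ) — 10 vertices, 12 min non-faces:

  {5,6}:  v_{5} + v_{6} = 0  →  sig = (2; —)
  {4,9}:  v_{4} + v_{9} = v_{0} + v_{2}  →  sig = (2; 1,1)
  {2,3}:  v_{2} + v_{3} = v_{6} + v_{7} + v_{8}  →  sig = (2; 1,1,1)
  {2,4}:  v_{2} + v_{4} = v_{0} + v_{1} + v_{6}  →  sig = (2; 1,1,1)
  {2,5}:  v_{2} + v_{5} = v_{0} + v_{1} + v_{7} + v_{8}  →  sig = (2; 1,1,1,1)
  {3,9}:  v_{3} + v_{9} = v_{0} + v_{6} + 2·v_{7} + 2·v_{8}  →  sig = (2; 1,1,2,2)
  {5,9}:  v_{5} + v_{9} = 2·v_{0} + v_{1} + 2·v_{7} + 2·v_{8}  →  sig = (2; 1,2,2,2)
  {0,1,3}:  v_{0} + v_{1} + v_{3} = 0  →  sig = (3; —)
  {4,7,8}:  v_{4} + v_{7} + v_{8} = 0  →  sig = (3; —)
  {1,6,9}:  v_{1} + v_{6} + v_{9} = 2·v_{2}  →  sig = (3; 2)
  {0,2,7,8}:  v_{0} + v_{2} + v_{7} + v_{8} = v_{9}  →  sig = (4; 1)
  {0,1,6,7,8}:  v_{0} + v_{1} + v_{6} + v_{7} + v_{8} = v_{2}  →  sig = (5; 1)

Hence PRS(X_Σ) =
    |P|=2: 7 collections, coeffs (), (1,1), (1,1,1), (1,1,1), (1,1,1,1), (1,1,2,2), (1,2,2,2)
    |P|=3: 3 collections, coeffs (), (), (2)
    |P|=4: 1 collection, coeffs (1)
    |P|=5: 1 collection, coeffs (1)


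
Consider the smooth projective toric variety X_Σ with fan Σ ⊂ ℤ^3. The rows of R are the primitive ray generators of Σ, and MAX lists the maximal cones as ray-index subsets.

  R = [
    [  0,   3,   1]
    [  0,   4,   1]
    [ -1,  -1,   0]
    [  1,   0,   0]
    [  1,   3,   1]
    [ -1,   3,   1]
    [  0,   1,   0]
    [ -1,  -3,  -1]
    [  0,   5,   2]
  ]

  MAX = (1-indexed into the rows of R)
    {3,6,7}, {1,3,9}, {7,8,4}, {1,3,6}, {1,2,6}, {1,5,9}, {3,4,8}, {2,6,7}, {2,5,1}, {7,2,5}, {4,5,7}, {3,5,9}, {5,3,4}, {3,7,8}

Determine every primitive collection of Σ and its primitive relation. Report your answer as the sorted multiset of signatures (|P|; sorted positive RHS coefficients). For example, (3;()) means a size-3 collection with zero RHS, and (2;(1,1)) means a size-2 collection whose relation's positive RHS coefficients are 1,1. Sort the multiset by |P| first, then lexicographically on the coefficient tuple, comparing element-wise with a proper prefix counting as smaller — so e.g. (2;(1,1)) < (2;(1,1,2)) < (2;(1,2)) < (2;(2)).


The 18 primitive collections of Σ (r=9, n=3):

  {5,8}:  v_{5} + v_{8} = 0  →  sig = (2;())
  {1,4}:  v_{1} + v_{4} = v_{5}  →  sig = (2;(1))
  {1,7}:  v_{1} + v_{7} = v_{2}  →  sig = (2;(1))
  {2,3}:  v_{2} + v_{3} = v_{6}  →  sig = (2;(1))
  {4,6}:  v_{4} + v_{6} = v_{1}  →  sig = (2;(1))
  {1,8}:  v_{1} + v_{8} = v_{3} + v_{7}  →  sig = (2;(1,1))
  {2,4}:  v_{2} + v_{4} = v_{5} + v_{7}  →  sig = (2;(1,1))
  {8,9}:  v_{8} + v_{9} = v_{1} + v_{3}  →  sig = (2;(1,1))
  {2,8}:  v_{2} + v_{8} = v_{3} + 2·v_{7}  →  sig = (2;(1,2))
  {4,9}:  v_{4} + v_{9} = v_{3} + 2·v_{5}  →  sig = (2;(1,2))
  {6,9}:  v_{6} + v_{9} = 3·v_{1} + v_{3}  →  sig = (2;(1,3))
  {5,6}:  v_{5} + v_{6} = 2·v_{1}  →  sig = (2;(2))
  {7,9}:  v_{7} + v_{9} = 2·v_{1}  →  sig = (2;(2))
  {6,8}:  v_{6} + v_{8} = 2·v_{3} + 2·v_{7}  →  sig = (2;(2,2))
  {2,9}:  v_{2} + v_{9} = 3·v_{1}  →  sig = (2;(3))
  {3,4,7}:  v_{3} + v_{4} + v_{7} = 0  →  sig = (3;())
  {1,3,5}:  v_{1} + v_{3} + v_{5} = v_{9}  →  sig = (3;(1))
  {3,5,7}:  v_{3} + v_{5} + v_{7} = v_{1}  →  sig = (3;(1))

Sorted signature multiset PRS(X):
[(2;()), (2;(1)), (2;(1)), (2;(1)), (2;(1)), (2;(1,1)), (2;(1,1)), (2;(1,1)), (2;(1,2)), (2;(1,2)), (2;(1,3)), (2;(2)), (2;(2)), (2;(2,2)), (2;(3)), (3;()), (3;(1)), (3;(1))]
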